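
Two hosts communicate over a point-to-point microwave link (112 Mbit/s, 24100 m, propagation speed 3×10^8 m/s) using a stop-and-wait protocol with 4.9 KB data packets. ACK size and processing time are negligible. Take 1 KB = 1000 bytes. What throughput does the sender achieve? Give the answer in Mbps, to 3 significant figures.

76.8 Mbps

t_tx = L/R = 39200/112000000 = 0.00035 s.
t_prop = 24100/300000000 = 8.03333e-05 s; RTT = 0.000160667 s.
Cycle = t_tx + RTT = 0.000510667 s.
Throughput = L / cycle = 39200 / 0.000510667 = 76.8 Mbps.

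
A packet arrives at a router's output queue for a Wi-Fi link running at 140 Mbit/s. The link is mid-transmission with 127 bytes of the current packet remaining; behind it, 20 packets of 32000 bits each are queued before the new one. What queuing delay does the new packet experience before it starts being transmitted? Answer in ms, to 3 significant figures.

Each queued packet: L/R = 32000/140000000 = 0.228571 ms.
20 queued → 4.57143 ms.
Plus remaining 1016 bits of current packet: 0.00725714 ms.
Queuing delay = 4.58 ms.

4.58 ms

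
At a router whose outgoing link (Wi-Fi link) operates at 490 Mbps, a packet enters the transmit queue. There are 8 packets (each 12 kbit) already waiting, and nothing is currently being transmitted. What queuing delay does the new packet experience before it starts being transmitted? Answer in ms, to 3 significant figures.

0.196 ms

Each queued packet: L/R = 12000/490000000 = 0.0244898 ms.
8 queued → 0.195918 ms.
Queuing delay = 0.196 ms.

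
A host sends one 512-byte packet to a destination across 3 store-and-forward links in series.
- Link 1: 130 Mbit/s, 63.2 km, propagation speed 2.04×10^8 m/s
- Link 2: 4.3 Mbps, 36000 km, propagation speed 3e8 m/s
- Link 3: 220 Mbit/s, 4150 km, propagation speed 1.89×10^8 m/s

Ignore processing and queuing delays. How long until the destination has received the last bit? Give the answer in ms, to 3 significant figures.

143 ms

L = 512 × 8 = 4096 bits.
Transmission delays (L/R per hop): 0.0315077, 0.952558, 0.0186182 ms; sum = 1.00268 ms.
Propagation delays (d/s per hop): 0.309804, 120, 21.9577 ms; sum = 142.267 ms.
End-to-end = 143 ms.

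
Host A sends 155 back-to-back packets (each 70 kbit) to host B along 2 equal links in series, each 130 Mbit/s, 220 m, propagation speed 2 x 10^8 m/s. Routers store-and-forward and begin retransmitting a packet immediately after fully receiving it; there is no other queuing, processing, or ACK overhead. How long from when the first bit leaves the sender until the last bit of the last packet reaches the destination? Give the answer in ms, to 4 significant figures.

Per-hop transmission t_tx = L/R = 70000/130000000 = 0.538462 ms.
Per-hop propagation t_prop = 220/200000000 = 0.0011 ms.
Pipeline fill: first packet needs 2·t_tx to clear all hops; remaining 154 packets each add one t_tx.
Total = (2+155-1)·t_tx + 2·t_prop = 156·0.538462 + 2·0.0011 = 84.00 ms.

84.00 ms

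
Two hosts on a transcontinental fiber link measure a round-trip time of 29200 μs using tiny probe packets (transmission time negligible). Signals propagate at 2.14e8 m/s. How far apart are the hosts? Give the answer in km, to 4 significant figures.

3124 km

One-way propagation = RTT/2 = 14600 μs.
d = s × t = 214000000 × 0.0146 = 3124 km.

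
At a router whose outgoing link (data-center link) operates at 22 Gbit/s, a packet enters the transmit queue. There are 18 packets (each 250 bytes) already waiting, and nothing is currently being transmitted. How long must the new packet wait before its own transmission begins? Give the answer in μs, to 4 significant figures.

1.636 μs

Each queued packet: L/R = 2000/22000000000 = 0.0909091 μs.
18 queued → 1.63636 μs.
Queuing delay = 1.636 μs.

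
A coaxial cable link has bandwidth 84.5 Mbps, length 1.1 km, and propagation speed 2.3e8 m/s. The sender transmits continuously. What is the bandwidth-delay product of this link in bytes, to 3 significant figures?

Propagation delay = 1100 / 2.3e+08 = 4.78261e-06 s.
BDP = R × t_prop = 84500000 × 4.78261e-06 = 404.13 bits.
In bytes: 404.13/8 = 50.5 bytes.

50.5 bytes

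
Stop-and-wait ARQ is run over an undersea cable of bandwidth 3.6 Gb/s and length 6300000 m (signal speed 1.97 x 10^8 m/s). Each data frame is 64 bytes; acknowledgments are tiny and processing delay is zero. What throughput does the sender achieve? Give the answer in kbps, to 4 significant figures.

8.005 kbps

t_tx = L/R = 512/3600000000 = 1.42222e-07 s.
t_prop = 6300000/197000000 = 0.0319797 s; RTT = 0.0639594 s.
Cycle = t_tx + RTT = 0.0639595 s.
Throughput = L / cycle = 512 / 0.0639595 = 8.005 kbps.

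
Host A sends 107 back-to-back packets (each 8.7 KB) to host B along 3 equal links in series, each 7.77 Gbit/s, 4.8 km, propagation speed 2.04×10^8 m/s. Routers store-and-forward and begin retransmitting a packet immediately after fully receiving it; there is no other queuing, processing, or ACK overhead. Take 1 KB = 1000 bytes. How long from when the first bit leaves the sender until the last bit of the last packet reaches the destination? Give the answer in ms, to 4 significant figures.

Per-hop transmission t_tx = L/R = 69600/7770000000 = 0.00895753 ms.
Per-hop propagation t_prop = 4800/204000000 = 0.0235294 ms.
Pipeline fill: first packet needs 3·t_tx to clear all hops; remaining 106 packets each add one t_tx.
Total = (3+107-1)·t_tx + 3·t_prop = 109·0.00895753 + 3·0.0235294 = 1.047 ms.

1.047 ms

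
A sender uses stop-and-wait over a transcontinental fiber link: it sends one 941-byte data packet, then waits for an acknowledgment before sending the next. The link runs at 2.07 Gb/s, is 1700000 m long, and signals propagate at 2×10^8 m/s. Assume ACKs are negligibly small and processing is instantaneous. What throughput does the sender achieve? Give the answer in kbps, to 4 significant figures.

t_tx = L/R = 7528/2.07e+09 = 3.63671e-06 s.
t_prop = 1700000/200000000 = 0.0085 s; RTT = 0.017 s.
Cycle = t_tx + RTT = 0.0170036 s.
Throughput = L / cycle = 7528 / 0.0170036 = 442.7 kbps.

442.7 kbps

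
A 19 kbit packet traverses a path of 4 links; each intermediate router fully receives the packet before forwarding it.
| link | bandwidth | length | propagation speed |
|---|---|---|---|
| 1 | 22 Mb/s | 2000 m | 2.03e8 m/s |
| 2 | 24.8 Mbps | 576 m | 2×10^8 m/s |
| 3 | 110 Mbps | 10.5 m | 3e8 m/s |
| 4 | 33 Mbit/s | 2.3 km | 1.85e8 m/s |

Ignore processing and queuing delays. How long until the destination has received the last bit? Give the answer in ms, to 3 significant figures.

2.40 ms

L = 19000 bits.
Transmission delays (L/R per hop): 0.863636, 0.766129, 0.172727, 0.575758 ms; sum = 2.37825 ms.
Propagation delays (d/s per hop): 0.00985222, 0.00288, 3.5e-05, 0.0124324 ms; sum = 0.0251996 ms.
End-to-end = 2.40 ms.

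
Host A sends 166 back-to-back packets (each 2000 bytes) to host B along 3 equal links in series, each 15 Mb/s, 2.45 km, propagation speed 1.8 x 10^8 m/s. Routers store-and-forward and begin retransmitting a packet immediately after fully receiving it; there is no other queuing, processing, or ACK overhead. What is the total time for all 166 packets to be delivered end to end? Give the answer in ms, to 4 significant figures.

Per-hop transmission t_tx = L/R = 16000/15000000 = 1.06667 ms.
Per-hop propagation t_prop = 2450/180000000 = 0.0136111 ms.
Pipeline fill: first packet needs 3·t_tx to clear all hops; remaining 165 packets each add one t_tx.
Total = (3+166-1)·t_tx + 3·t_prop = 168·1.06667 + 3·0.0136111 = 179.2 ms.

179.2 ms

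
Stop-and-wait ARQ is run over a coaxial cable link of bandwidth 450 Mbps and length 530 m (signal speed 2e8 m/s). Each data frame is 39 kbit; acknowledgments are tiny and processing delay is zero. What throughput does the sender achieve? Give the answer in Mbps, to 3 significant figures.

424 Mbps

t_tx = L/R = 39000/450000000 = 8.66667e-05 s.
t_prop = 530/200000000 = 2.65e-06 s; RTT = 5.3e-06 s.
Cycle = t_tx + RTT = 9.19667e-05 s.
Throughput = L / cycle = 39000 / 9.19667e-05 = 424 Mbps.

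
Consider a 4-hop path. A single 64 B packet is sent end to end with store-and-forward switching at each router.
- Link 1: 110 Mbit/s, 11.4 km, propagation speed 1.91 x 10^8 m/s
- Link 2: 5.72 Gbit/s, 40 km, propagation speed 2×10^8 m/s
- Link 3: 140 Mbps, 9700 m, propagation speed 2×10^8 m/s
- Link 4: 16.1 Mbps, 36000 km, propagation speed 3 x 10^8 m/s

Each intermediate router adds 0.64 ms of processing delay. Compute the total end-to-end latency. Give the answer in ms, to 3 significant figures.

L = 64 × 8 = 512 bits.
Transmission delays (L/R per hop): 0.00465455, 8.95105e-05, 0.00365714, 0.0318012 ms; sum = 0.0402024 ms.
Propagation delays (d/s per hop): 0.0596859, 0.2, 0.0485, 120 ms; sum = 120.308 ms.
Processing at 3 router(s): 3 × 0.64 ms = 1.92 ms.
End-to-end = 122 ms.

122 ms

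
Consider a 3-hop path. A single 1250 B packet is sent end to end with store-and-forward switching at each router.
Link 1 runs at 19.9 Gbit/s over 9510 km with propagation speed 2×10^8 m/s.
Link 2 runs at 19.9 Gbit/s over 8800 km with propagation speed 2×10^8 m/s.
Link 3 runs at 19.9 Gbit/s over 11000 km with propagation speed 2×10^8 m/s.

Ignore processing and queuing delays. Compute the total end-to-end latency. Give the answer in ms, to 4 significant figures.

L = 1250 × 8 = 10000 bits.
Transmission delay per hop = L/R = 10000/19900000000 = 0.000502513 ms; 3 hops → 0.00150754 ms.
Propagation delays (d/s per hop): 47.55, 44, 55 ms; sum = 146.55 ms.
End-to-end = 146.6 ms.

146.6 ms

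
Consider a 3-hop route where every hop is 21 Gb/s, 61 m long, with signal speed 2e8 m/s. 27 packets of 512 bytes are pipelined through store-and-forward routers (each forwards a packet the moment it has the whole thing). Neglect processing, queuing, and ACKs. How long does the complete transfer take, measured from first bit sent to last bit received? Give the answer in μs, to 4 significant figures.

Per-hop transmission t_tx = L/R = 4096/21000000000 = 0.195048 μs.
Per-hop propagation t_prop = 61/200000000 = 0.305 μs.
Pipeline fill: first packet needs 3·t_tx to clear all hops; remaining 26 packets each add one t_tx.
Total = (3+27-1)·t_tx + 3·t_prop = 29·0.195048 + 3·0.305 = 6.571 μs.

6.571 μs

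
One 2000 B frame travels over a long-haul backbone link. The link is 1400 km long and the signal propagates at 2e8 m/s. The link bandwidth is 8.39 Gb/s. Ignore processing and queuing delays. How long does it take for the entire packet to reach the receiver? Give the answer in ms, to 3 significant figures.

7.00 ms

L = 2000 × 8 = 16000 bits.
Transmission delay = L/R = 16000 / 8.39e+09 = 0.00190703 ms.
Propagation delay = d/s = 1400000 m / 200000000 m/s = 7 ms.
Total = 7.00 ms.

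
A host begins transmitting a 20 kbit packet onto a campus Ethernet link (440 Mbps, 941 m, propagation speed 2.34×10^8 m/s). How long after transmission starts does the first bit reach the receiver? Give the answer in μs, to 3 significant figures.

4.02 μs

First bit experiences only propagation delay: d/s = 941/234000000 = 4.02 μs.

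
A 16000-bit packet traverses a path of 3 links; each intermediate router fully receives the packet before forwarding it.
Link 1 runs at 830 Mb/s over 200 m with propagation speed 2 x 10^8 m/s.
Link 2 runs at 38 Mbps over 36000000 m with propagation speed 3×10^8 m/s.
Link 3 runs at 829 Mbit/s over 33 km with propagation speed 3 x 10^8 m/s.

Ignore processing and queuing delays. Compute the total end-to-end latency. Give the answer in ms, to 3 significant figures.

121 ms

Transmission delays (L/R per hop): 0.0192771, 0.421053, 0.0193004 ms; sum = 0.45963 ms.
Propagation delays (d/s per hop): 0.001, 120, 0.11 ms; sum = 120.111 ms.
End-to-end = 121 ms.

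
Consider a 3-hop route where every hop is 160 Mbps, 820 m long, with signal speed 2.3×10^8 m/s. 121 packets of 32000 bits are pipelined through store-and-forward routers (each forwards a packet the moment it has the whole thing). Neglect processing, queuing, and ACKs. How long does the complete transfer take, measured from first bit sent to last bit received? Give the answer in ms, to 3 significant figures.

24.6 ms

Per-hop transmission t_tx = L/R = 32000/160000000 = 0.2 ms.
Per-hop propagation t_prop = 820/2.3e+08 = 0.00356522 ms.
Pipeline fill: first packet needs 3·t_tx to clear all hops; remaining 120 packets each add one t_tx.
Total = (3+121-1)·t_tx + 3·t_prop = 123·0.2 + 3·0.00356522 = 24.6 ms.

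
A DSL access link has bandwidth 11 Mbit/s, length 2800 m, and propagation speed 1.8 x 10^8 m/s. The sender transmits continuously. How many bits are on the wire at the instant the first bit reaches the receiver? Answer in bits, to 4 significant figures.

Propagation delay = 2800 / 180000000 = 1.55556e-05 s.
BDP = R × t_prop = 11000000 × 1.55556e-05 = 171.111 bits.

171.1 bits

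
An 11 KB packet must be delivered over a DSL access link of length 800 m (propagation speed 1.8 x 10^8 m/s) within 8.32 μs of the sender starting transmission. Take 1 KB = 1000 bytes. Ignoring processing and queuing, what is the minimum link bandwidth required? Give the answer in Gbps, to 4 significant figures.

22.71 Gbps

L = 88000 bits.
Propagation delay = 800 / 180000000 = 4.44444 μs.
Transmission budget = 8.32 − 4.44444 = 3.87556 μs.
R ≥ L / t_tx = 88000 bits / 3.87556e-06 s = 22.71 Gbps.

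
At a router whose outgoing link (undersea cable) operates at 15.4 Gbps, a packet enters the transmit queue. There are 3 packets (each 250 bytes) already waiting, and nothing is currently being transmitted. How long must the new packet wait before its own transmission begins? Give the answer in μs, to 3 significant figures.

Each queued packet: L/R = 2000/15400000000 = 0.12987 μs.
3 queued → 0.38961 μs.
Queuing delay = 0.390 μs.

0.390 μs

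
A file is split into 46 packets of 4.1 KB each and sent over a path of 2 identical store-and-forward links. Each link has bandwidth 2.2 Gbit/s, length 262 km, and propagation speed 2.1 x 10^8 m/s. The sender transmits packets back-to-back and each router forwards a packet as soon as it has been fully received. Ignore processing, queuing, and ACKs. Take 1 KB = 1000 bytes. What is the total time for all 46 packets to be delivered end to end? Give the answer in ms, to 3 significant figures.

Per-hop transmission t_tx = L/R = 32800/2200000000 = 0.0149091 ms.
Per-hop propagation t_prop = 262000/210000000 = 1.24762 ms.
Pipeline fill: first packet needs 2·t_tx to clear all hops; remaining 45 packets each add one t_tx.
Total = (2+46-1)·t_tx + 2·t_prop = 47·0.0149091 + 2·1.24762 = 3.20 ms.

3.20 ms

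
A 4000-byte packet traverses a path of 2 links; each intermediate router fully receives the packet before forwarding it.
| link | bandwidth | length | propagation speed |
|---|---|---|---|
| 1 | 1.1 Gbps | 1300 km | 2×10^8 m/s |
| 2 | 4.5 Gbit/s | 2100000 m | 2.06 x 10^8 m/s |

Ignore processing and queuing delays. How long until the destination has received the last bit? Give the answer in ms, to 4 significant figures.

16.73 ms

L = 4000 × 8 = 32000 bits.
Transmission delays (L/R per hop): 0.0290909, 0.00711111 ms; sum = 0.036202 ms.
Propagation delays (d/s per hop): 6.5, 10.1942 ms; sum = 16.6942 ms.
End-to-end = 16.73 ms.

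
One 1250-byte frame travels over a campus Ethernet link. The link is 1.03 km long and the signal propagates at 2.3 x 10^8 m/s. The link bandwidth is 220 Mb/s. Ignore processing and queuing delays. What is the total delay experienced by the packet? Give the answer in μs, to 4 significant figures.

49.93 μs

L = 1250 × 8 = 10000 bits.
Transmission delay = L/R = 10000 / 220000000 = 45.4545 μs.
Propagation delay = d/s = 1030 m / 2.3e+08 m/s = 4.47826 μs.
Total = 49.93 μs.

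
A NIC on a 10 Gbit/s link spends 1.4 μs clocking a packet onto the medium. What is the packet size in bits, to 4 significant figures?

L = R × t_tx = 10000000000 b/s × 1.4e-06 s = 14000 bits.

14000 bits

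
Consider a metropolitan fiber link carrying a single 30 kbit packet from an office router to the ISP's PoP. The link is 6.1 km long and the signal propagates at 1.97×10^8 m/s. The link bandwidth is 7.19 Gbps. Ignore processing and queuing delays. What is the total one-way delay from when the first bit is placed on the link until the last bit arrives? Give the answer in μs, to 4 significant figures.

L = 30000 bits.
Transmission delay = L/R = 30000 / 7190000000 = 4.17246 μs.
Propagation delay = d/s = 6100 m / 197000000 m/s = 30.9645 μs.
Total = 35.14 μs.

35.14 μs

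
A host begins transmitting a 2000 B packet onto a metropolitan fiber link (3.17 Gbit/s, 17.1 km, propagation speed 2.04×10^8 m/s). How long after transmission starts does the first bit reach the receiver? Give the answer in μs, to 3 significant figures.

83.8 μs

First bit experiences only propagation delay: d/s = 17100/204000000 = 83.8 μs.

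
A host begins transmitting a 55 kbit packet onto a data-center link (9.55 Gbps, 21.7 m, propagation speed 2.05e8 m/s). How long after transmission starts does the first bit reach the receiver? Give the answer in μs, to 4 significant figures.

0.1059 μs

First bit experiences only propagation delay: d/s = 21.7/2.05e+08 = 0.1059 μs.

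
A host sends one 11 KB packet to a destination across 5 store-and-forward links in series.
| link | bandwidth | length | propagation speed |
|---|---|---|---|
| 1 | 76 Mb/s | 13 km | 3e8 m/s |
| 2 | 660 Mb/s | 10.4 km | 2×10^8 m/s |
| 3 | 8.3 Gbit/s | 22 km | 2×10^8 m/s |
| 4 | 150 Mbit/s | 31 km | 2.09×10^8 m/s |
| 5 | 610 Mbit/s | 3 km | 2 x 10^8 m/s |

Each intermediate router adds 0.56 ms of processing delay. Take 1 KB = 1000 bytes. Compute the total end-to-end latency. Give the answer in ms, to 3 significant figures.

4.64 ms

L = 88000 bits.
Transmission delays (L/R per hop): 1.15789, 0.133333, 0.0106024, 0.586667, 0.144262 ms; sum = 2.03276 ms.
Propagation delays (d/s per hop): 0.0433333, 0.052, 0.11, 0.148325, 0.015 ms; sum = 0.368659 ms.
Processing at 4 router(s): 4 × 0.56 ms = 2.24 ms.
End-to-end = 4.64 ms.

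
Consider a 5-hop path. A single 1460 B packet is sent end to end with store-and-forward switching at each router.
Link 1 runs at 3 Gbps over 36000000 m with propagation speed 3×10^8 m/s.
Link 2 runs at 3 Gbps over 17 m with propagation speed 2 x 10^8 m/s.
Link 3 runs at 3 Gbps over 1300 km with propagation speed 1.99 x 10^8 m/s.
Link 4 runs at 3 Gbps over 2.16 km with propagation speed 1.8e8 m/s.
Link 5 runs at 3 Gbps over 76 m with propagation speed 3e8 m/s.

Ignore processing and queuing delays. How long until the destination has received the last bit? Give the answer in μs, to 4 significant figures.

L = 1460 × 8 = 11680 bits.
Transmission delay per hop = L/R = 11680/3000000000 = 3.89333 μs; 5 hops → 19.4667 μs.
Propagation delays (d/s per hop): 120000, 0.085, 6532.66, 12, 0.253333 μs; sum = 126545 μs.
End-to-end = 126600 μs.

126600 μs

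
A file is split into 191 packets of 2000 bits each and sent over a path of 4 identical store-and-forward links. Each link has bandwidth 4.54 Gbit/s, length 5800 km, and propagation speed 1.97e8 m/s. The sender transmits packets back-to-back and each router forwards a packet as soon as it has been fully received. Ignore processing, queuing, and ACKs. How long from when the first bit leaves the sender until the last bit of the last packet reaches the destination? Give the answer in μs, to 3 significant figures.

118000 μs

Per-hop transmission t_tx = L/R = 2000/4540000000 = 0.440529 μs.
Per-hop propagation t_prop = 5800000/197000000 = 29441.6 μs.
Pipeline fill: first packet needs 4·t_tx to clear all hops; remaining 190 packets each add one t_tx.
Total = (4+191-1)·t_tx + 4·t_prop = 194·0.440529 + 4·29441.6 = 118000 μs.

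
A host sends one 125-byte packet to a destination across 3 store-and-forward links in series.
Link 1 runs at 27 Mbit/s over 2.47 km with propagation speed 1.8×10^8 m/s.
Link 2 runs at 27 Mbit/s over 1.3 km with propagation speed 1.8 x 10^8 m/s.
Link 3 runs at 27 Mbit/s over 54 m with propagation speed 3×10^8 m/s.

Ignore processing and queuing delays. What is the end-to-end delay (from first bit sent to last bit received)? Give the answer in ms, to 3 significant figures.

0.132 ms

L = 125 × 8 = 1000 bits.
Transmission delay per hop = L/R = 1000/27000000 = 0.037037 ms; 3 hops → 0.111111 ms.
Propagation delays (d/s per hop): 0.0137222, 0.00722222, 0.00018 ms; sum = 0.0211244 ms.
End-to-end = 0.132 ms.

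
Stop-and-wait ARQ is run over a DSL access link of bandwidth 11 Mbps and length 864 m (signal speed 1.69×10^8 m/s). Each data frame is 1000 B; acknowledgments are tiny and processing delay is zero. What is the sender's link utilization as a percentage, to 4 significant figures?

98.61 %

t_tx = L/R = 8000/11000000 = 0.000727273 s.
t_prop = 864/169000000 = 5.11243e-06 s; RTT = 1.02249e-05 s.
Cycle = t_tx + RTT = 0.000737498 s.
Utilization = t_tx / cycle = 0.000727273/0.000737498 = 98.61 %.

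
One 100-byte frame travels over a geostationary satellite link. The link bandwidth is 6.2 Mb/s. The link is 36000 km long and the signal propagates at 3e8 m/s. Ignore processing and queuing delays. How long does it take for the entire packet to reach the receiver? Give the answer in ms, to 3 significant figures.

L = 100 × 8 = 800 bits.
Transmission delay = L/R = 800 / 6200000 = 0.129032 ms.
Propagation delay = d/s = 36000000 m / 300000000 m/s = 120 ms.
Total = 120 ms.

120 ms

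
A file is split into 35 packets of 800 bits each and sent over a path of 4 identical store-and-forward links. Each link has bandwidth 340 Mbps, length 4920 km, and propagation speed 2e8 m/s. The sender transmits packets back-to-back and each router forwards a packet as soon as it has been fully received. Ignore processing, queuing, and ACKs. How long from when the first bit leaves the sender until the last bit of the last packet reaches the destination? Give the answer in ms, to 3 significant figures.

98.5 ms

Per-hop transmission t_tx = L/R = 800/340000000 = 0.00235294 ms.
Per-hop propagation t_prop = 4920000/200000000 = 24.6 ms.
Pipeline fill: first packet needs 4·t_tx to clear all hops; remaining 34 packets each add one t_tx.
Total = (4+35-1)·t_tx + 4·t_prop = 38·0.00235294 + 4·24.6 = 98.5 ms.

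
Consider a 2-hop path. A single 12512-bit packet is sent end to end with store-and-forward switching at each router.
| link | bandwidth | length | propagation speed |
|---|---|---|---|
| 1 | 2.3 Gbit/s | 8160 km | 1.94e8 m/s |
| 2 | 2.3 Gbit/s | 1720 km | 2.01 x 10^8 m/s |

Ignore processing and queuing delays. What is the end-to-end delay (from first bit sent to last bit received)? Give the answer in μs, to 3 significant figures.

Transmission delay per hop = L/R = 12512/2300000000 = 5.44 μs; 2 hops → 10.88 μs.
Propagation delays (d/s per hop): 42061.9, 8557.21 μs; sum = 50619.1 μs.
End-to-end = 50600 μs.

50600 μs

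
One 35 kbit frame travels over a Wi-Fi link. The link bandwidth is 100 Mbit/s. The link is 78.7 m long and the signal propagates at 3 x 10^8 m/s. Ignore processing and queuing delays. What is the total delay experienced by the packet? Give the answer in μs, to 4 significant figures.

350.3 μs

L = 35000 bits.
Transmission delay = L/R = 35000 / 100000000 = 350 μs.
Propagation delay = d/s = 78.7 m / 300000000 m/s = 0.262333 μs.
Total = 350.3 μs.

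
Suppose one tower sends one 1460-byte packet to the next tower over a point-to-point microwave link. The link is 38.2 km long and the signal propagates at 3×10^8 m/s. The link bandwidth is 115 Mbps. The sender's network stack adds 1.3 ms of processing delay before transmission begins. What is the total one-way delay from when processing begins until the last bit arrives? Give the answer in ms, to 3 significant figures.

1.53 ms

L = 1460 × 8 = 11680 bits.
Transmission delay = L/R = 11680 / 115000000 = 0.101565 ms.
Propagation delay = d/s = 38200 m / 300000000 m/s = 0.127333 ms.
Plus processing delay 1.3 ms = 1.3 ms.
Total = 1.53 ms.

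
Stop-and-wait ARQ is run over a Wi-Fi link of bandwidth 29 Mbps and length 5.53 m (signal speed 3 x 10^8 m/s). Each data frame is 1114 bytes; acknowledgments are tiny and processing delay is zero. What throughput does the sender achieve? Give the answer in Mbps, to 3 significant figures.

t_tx = L/R = 8912/29000000 = 0.00030731 s.
t_prop = 5.53/300000000 = 1.84333e-08 s; RTT = 3.68667e-08 s.
Cycle = t_tx + RTT = 0.000307347 s.
Throughput = L / cycle = 8912 / 0.000307347 = 29.0 Mbps.

29.0 Mbps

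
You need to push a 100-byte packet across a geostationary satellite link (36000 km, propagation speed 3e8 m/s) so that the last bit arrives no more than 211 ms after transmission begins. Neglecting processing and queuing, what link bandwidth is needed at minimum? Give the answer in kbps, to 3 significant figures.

L = 800 bits.
Propagation delay = 36000000 / 300000000 = 120 ms.
Transmission budget = 211 − 120 = 91 ms.
R ≥ L / t_tx = 800 bits / 0.091 s = 8.79 kbps.

8.79 kbps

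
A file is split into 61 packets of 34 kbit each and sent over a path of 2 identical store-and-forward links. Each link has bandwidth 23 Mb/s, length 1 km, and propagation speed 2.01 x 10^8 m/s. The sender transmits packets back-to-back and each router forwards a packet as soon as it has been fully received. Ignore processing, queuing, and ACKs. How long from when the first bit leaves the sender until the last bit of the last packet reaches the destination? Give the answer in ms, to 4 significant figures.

Per-hop transmission t_tx = L/R = 34000/23000000 = 1.47826 ms.
Per-hop propagation t_prop = 1000/2.01e+08 = 0.00497512 ms.
Pipeline fill: first packet needs 2·t_tx to clear all hops; remaining 60 packets each add one t_tx.
Total = (2+61-1)·t_tx + 2·t_prop = 62·1.47826 + 2·0.00497512 = 91.66 ms.

91.66 ms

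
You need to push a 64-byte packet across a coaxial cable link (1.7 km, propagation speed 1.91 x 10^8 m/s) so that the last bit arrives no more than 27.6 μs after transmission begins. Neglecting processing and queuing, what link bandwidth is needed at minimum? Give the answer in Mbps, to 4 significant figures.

27.38 Mbps

L = 512 bits.
Propagation delay = 1700 / 191000000 = 8.90052 μs.
Transmission budget = 27.6 − 8.90052 = 18.6995 μs.
R ≥ L / t_tx = 512 bits / 1.86995e-05 s = 27.38 Mbps.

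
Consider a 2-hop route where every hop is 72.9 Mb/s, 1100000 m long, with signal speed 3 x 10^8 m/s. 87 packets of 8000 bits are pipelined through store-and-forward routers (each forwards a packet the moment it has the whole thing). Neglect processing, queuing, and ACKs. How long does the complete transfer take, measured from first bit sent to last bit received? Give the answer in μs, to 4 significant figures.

Per-hop transmission t_tx = L/R = 8000/72900000 = 109.739 μs.
Per-hop propagation t_prop = 1100000/300000000 = 3666.67 μs.
Pipeline fill: first packet needs 2·t_tx to clear all hops; remaining 86 packets each add one t_tx.
Total = (2+87-1)·t_tx + 2·t_prop = 88·109.739 + 2·3666.67 = 16990 μs.

16990 μs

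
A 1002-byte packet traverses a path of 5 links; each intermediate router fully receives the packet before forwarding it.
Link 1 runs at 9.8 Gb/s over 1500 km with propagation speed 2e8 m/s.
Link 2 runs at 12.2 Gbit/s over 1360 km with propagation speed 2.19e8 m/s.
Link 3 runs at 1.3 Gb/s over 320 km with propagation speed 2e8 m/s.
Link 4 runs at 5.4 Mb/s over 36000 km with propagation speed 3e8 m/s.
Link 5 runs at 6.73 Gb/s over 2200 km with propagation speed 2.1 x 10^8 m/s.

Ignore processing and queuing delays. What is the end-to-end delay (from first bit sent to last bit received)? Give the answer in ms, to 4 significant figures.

L = 1002 × 8 = 8016 bits.
Transmission delays (L/R per hop): 0.000817959, 0.000657049, 0.00616615, 1.48444, 0.00119108 ms; sum = 1.49328 ms.
Propagation delays (d/s per hop): 7.5, 6.21005, 1.6, 120, 10.4762 ms; sum = 145.786 ms.
End-to-end = 147.3 ms.

147.3 ms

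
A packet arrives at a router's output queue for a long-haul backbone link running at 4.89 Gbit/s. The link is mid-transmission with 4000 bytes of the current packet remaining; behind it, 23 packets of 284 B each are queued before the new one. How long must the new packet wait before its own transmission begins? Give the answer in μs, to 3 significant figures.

17.2 μs

Each queued packet: L/R = 2272/4890000000 = 0.464622 μs.
23 queued → 10.6863 μs.
Plus remaining 32000 bits of current packet: 6.54397 μs.
Queuing delay = 17.2 μs.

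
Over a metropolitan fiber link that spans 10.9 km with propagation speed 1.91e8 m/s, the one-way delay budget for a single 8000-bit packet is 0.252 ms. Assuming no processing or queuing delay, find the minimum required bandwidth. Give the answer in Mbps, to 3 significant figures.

Propagation delay = 10900 / 191000000 = 0.0570681 ms.
Transmission budget = 0.252 − 0.0570681 = 0.194932 ms.
R ≥ L / t_tx = 8000 bits / 0.000194932 s = 41.0 Mbps.

41.0 Mbps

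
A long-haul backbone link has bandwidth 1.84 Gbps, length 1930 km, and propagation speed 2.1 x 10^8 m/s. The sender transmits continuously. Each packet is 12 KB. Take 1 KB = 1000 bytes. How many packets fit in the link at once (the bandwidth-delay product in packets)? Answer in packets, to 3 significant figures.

176 packets

Propagation delay = 1930000 / 210000000 = 0.00919048 s.
BDP = R × t_prop = 1840000000 × 0.00919048 = 16910500 bits.
In packets of 96000 bits: 176 packets.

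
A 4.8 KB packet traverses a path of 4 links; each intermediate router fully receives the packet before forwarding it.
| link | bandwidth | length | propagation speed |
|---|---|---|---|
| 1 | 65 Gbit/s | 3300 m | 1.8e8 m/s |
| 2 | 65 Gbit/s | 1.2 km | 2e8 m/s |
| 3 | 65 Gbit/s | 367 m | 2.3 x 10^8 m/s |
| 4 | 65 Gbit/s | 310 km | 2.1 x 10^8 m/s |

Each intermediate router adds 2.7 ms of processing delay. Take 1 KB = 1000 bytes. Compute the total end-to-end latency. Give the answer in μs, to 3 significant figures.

9600 μs

L = 38400 bits.
Transmission delay per hop = L/R = 38400/65000000000 = 0.590769 μs; 4 hops → 2.36308 μs.
Propagation delays (d/s per hop): 18.3333, 6, 1.59565, 1476.19 μs; sum = 1502.12 μs.
Processing at 3 router(s): 3 × 2.7 ms = 8100 μs.
End-to-end = 9600 μs.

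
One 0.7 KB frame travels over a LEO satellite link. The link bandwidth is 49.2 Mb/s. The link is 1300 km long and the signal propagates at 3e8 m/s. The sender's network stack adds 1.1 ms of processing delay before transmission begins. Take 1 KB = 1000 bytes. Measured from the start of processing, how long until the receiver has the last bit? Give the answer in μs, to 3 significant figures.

5550 μs

L = 5600 bits.
Transmission delay = L/R = 5600 / 49200000 = 113.821 μs.
Propagation delay = d/s = 1300000 m / 300000000 m/s = 4333.33 μs.
Plus processing delay 1.1 ms = 1100 μs.
Total = 5550 μs.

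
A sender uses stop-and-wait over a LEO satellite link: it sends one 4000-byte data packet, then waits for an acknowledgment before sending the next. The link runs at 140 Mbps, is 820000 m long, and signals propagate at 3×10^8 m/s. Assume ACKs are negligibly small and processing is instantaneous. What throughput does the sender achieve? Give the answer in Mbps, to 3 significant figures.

5.62 Mbps

t_tx = L/R = 32000/140000000 = 0.000228571 s.
t_prop = 820000/300000000 = 0.00273333 s; RTT = 0.00546667 s.
Cycle = t_tx + RTT = 0.00569524 s.
Throughput = L / cycle = 32000 / 0.00569524 = 5.62 Mbps.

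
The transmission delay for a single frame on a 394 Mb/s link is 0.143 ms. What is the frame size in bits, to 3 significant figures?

56300 bits

L = R × t_tx = 394000000 b/s × 0.000143 s = 56342 bits.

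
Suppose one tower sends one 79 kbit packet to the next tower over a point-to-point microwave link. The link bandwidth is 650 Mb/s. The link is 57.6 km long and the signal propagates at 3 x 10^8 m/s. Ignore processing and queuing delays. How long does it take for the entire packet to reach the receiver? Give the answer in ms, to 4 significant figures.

0.3135 ms

L = 79000 bits.
Transmission delay = L/R = 79000 / 650000000 = 0.121538 ms.
Propagation delay = d/s = 57600 m / 300000000 m/s = 0.192 ms.
Total = 0.3135 ms.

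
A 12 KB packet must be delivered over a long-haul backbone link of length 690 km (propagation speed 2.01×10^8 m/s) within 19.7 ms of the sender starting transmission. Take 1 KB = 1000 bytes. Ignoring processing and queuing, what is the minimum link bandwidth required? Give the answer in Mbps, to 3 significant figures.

5.90 Mbps

L = 96000 bits.
Propagation delay = 690000 / 2.01e+08 = 3.43284 ms.
Transmission budget = 19.7 − 3.43284 = 16.2672 ms.
R ≥ L / t_tx = 96000 bits / 0.0162672 s = 5.90 Mbps.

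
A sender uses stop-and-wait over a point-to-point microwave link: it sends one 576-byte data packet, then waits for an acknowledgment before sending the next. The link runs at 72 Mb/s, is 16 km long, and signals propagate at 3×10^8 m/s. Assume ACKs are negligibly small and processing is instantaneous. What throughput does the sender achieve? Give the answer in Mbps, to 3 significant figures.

t_tx = L/R = 4608/72000000 = 6.4e-05 s.
t_prop = 16000/300000000 = 5.33333e-05 s; RTT = 0.000106667 s.
Cycle = t_tx + RTT = 0.000170667 s.
Throughput = L / cycle = 4608 / 0.000170667 = 27.0 Mbps.

27.0 Mbps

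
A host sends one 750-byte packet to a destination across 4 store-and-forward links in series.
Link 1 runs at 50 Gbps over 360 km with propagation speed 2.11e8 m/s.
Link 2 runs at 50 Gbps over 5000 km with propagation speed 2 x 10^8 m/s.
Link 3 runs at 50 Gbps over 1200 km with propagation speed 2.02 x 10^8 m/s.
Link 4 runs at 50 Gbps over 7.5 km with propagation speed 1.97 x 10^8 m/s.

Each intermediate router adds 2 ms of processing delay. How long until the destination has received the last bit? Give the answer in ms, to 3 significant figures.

38.7 ms

L = 750 × 8 = 6000 bits.
Transmission delay per hop = L/R = 6000/50000000000 = 0.00012 ms; 4 hops → 0.00048 ms.
Propagation delays (d/s per hop): 1.70616, 25, 5.94059, 0.0380711 ms; sum = 32.6848 ms.
Processing at 3 router(s): 3 × 2 ms = 6 ms.
End-to-end = 38.7 ms.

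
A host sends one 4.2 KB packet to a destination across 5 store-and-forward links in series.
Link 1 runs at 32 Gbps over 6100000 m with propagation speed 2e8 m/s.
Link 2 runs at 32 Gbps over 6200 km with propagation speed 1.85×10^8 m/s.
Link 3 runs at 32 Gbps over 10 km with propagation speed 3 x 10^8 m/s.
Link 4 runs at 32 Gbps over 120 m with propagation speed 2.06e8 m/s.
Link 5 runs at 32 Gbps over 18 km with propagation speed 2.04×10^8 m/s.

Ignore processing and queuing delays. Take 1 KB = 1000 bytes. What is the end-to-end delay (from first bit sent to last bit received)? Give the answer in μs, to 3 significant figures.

64100 μs

L = 33600 bits.
Transmission delay per hop = L/R = 33600/32000000000 = 1.05 μs; 5 hops → 5.25 μs.
Propagation delays (d/s per hop): 30500, 33513.5, 33.3333, 0.582524, 88.2353 μs; sum = 64135.7 μs.
End-to-end = 64100 μs.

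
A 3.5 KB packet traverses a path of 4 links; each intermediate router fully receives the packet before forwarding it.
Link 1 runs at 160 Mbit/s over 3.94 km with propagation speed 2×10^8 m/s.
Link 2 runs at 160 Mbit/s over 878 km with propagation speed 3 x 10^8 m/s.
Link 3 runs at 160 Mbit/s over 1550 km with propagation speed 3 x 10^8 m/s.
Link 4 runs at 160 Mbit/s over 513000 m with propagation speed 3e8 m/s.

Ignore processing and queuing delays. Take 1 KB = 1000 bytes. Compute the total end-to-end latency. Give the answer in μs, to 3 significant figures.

10500 μs

L = 28000 bits.
Transmission delay per hop = L/R = 28000/160000000 = 175 μs; 4 hops → 700 μs.
Propagation delays (d/s per hop): 19.7, 2926.67, 5166.67, 1710 μs; sum = 9823.03 μs.
End-to-end = 10500 μs.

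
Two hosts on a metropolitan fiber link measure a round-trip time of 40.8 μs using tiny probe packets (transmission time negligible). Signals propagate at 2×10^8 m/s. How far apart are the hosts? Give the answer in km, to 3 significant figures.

4.08 km

One-way propagation = RTT/2 = 20.4 μs.
d = s × t = 200000000 × 2.04e-05 = 4.08 km.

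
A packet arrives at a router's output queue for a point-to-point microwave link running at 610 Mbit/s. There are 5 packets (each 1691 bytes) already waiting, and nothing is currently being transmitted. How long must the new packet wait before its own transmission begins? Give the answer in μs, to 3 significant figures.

111 μs

Each queued packet: L/R = 13528/610000000 = 22.177 μs.
5 queued → 110.885 μs.
Queuing delay = 111 μs.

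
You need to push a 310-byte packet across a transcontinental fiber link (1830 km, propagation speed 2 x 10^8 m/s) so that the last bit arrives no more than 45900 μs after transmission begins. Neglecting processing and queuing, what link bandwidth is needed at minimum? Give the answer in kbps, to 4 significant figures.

L = 2480 bits.
Propagation delay = 1830000 / 200000000 = 9150 μs.
Transmission budget = 45900 − 9150 = 36750 μs.
R ≥ L / t_tx = 2480 bits / 0.03675 s = 67.48 kbps.

67.48 kbps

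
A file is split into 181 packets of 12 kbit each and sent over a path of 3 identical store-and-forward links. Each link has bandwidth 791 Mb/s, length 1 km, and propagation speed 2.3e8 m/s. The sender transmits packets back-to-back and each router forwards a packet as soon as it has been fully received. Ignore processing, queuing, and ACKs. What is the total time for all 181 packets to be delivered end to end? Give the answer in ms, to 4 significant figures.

2.789 ms

Per-hop transmission t_tx = L/R = 12000/791000000 = 0.0151707 ms.
Per-hop propagation t_prop = 1000/2.3e+08 = 0.00434783 ms.
Pipeline fill: first packet needs 3·t_tx to clear all hops; remaining 180 packets each add one t_tx.
Total = (3+181-1)·t_tx + 3·t_prop = 183·0.0151707 + 3·0.00434783 = 2.789 ms.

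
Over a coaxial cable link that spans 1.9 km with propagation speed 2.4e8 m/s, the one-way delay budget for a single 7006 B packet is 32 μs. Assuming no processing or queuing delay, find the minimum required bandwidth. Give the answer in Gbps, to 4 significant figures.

L = 56048 bits.
Propagation delay = 1900 / 240000000 = 7.91667 μs.
Transmission budget = 32 − 7.91667 = 24.0833 μs.
R ≥ L / t_tx = 56048 bits / 2.40833e-05 s = 2.327 Gbps.

2.327 Gbps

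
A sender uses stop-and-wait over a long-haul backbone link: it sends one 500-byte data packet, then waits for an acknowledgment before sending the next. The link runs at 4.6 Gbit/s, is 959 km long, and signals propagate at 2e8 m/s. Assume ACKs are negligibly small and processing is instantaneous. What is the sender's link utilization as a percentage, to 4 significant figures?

0.009067 %

t_tx = L/R = 4000/4600000000 = 8.69565e-07 s.
t_prop = 959000/200000000 = 0.004795 s; RTT = 0.00959 s.
Cycle = t_tx + RTT = 0.00959087 s.
Utilization = t_tx / cycle = 8.69565e-07/0.00959087 = 0.009067 %.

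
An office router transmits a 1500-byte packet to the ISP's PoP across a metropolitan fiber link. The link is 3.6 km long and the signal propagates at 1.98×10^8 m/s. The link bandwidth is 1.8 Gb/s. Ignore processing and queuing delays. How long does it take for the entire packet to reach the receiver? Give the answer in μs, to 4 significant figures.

24.85 μs

L = 1500 × 8 = 12000 bits.
Transmission delay = L/R = 12000 / 1800000000 = 6.66667 μs.
Propagation delay = d/s = 3600 m / 198000000 m/s = 18.1818 μs.
Total = 24.85 μs.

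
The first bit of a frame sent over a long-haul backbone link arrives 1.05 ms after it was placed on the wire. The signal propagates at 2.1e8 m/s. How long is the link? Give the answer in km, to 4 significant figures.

d = s × t_prop = 210000000 × 0.00105 = 220.5 km.

220.5 km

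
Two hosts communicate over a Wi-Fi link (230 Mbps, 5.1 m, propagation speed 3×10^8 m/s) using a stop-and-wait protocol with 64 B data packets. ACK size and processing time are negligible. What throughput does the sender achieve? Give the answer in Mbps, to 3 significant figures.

227 Mbps

t_tx = L/R = 512/230000000 = 2.22609e-06 s.
t_prop = 5.1/300000000 = 1.7e-08 s; RTT = 3.4e-08 s.
Cycle = t_tx + RTT = 2.26009e-06 s.
Throughput = L / cycle = 512 / 2.26009e-06 = 227 Mbps.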